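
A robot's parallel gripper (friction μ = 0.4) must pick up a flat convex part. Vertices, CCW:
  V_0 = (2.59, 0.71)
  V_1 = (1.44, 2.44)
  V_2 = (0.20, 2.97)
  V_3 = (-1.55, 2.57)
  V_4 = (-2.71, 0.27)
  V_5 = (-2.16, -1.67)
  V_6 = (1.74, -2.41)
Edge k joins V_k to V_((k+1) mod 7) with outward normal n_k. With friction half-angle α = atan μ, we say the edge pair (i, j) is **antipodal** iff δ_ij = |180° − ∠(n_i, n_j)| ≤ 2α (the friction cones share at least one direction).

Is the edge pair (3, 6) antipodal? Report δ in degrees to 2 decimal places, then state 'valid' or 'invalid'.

α = atan 0.4 = 21.80°;  2α = 43.60°
edge 3: e_3 = (-1.16, -2.30);  n_3 = (-0.8929, +0.4503)
edge 6: e_6 = (+0.85, +3.12);  n_6 = (+0.9648, -0.2629)
∠(n_3, n_6) = 168.48°
δ = |180° − 168.48°| = 11.52°
11.52° ≤ 2α = 43.60°  →  valid

δ = 11.52°, valid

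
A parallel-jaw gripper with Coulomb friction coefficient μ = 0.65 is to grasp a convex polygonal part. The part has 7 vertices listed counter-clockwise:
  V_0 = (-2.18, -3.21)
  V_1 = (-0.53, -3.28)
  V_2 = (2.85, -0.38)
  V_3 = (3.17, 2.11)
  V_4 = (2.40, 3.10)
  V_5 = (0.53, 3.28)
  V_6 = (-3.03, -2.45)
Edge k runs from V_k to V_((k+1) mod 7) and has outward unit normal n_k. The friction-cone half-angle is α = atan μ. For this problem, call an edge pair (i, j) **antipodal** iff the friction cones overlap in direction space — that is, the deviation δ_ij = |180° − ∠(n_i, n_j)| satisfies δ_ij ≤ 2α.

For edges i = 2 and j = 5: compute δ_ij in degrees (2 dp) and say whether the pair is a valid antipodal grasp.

δ = 24.53°, valid

α = atan 0.65 = 33.02°;  2α = 66.05°
edge 2: e_2 = (+0.32, +2.49);  n_2 = (+0.9918, -0.1275)
edge 5: e_5 = (-3.56, -5.73);  n_5 = (-0.8494, +0.5277)
∠(n_2, n_5) = 155.47°
δ = |180° − 155.47°| = 24.53°
24.53° ≤ 2α = 66.05°  →  valid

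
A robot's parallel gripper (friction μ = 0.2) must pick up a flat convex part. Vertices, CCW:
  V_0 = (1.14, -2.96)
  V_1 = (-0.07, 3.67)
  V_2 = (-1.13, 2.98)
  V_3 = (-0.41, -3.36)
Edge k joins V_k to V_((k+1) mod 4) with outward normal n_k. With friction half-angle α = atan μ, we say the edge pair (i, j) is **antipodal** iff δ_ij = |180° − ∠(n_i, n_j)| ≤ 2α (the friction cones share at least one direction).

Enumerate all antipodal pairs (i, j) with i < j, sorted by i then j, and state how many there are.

α = atan 0.2 = 11.31°;  2α = 22.62°
n_0 = (+0.9838, +0.1795)
n_1 = (-0.5455, +0.8381)
n_2 = (-0.9936, -0.1128)
n_3 = (+0.2499, -0.9683)
  (0,1): δ = 67.28°  ·
  (0,2): δ = 3.86°  ✓
  (0,3): δ = 94.13°  ·
  (1,2): δ = 116.58°  ·
  (1,3): δ = 18.59°  ✓
  (2,3): δ = 82.01°  ·
antipodal pairs: 2

count = 2; pairs: (0,2), (1,3)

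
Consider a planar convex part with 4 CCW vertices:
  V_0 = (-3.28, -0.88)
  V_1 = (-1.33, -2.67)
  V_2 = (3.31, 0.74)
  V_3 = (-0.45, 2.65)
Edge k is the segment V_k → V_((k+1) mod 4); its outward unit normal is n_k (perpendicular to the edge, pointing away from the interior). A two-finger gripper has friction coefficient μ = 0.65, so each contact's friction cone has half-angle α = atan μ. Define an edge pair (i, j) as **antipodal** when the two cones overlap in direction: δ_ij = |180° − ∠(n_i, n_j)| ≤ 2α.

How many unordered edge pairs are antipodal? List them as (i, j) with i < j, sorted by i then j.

α = atan 0.65 = 33.02°;  2α = 66.05°
n_0 = (-0.6762, -0.7367)
n_1 = (+0.5922, -0.8058)
n_2 = (+0.4529, +0.8916)
n_3 = (-0.7802, +0.6255)
  (0,1): δ = 101.14°  ·
  (0,2): δ = 15.62°  ✓
  (0,3): δ = 93.83°  ·
  (1,2): δ = 63.24°  ✓
  (1,3): δ = 14.97°  ✓
  (2,3): δ = 101.79°  ·
antipodal pairs: 3

count = 3; pairs: (0,2), (1,2), (1,3)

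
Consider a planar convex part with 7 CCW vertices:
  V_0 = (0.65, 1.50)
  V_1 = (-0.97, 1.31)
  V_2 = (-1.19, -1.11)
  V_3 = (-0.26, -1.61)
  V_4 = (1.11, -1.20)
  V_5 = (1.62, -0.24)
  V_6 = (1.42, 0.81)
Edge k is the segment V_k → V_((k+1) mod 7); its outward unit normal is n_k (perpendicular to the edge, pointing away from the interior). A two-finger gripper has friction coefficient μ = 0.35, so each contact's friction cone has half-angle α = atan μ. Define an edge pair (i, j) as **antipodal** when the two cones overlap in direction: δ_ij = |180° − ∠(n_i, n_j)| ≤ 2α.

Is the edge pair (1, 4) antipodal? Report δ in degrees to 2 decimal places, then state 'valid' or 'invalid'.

δ = 22.79°, valid

α = atan 0.35 = 19.29°;  2α = 38.58°
edge 1: e_1 = (-0.22, -2.42);  n_1 = (-0.9959, +0.0905)
edge 4: e_4 = (+0.51, +0.96);  n_4 = (+0.8831, -0.4692)
∠(n_1, n_4) = 157.21°
δ = |180° − 157.21°| = 22.79°
22.79° ≤ 2α = 38.58°  →  valid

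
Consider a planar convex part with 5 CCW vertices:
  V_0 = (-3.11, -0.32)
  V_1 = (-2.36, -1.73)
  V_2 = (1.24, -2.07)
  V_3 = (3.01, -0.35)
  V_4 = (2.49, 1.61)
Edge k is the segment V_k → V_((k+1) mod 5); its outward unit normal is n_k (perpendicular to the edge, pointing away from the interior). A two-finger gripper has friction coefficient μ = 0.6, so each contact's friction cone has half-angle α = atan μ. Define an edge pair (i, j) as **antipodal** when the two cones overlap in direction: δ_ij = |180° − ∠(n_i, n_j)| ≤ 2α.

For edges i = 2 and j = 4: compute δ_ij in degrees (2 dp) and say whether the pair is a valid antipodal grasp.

α = atan 0.6 = 30.96°;  2α = 61.93°
edge 2: e_2 = (+1.77, +1.72);  n_2 = (+0.6969, -0.7172)
edge 4: e_4 = (-5.60, -1.93);  n_4 = (-0.3258, +0.9454)
∠(n_2, n_4) = 154.84°
δ = |180° − 154.84°| = 25.16°
25.16° ≤ 2α = 61.93°  →  valid

δ = 25.16°, valid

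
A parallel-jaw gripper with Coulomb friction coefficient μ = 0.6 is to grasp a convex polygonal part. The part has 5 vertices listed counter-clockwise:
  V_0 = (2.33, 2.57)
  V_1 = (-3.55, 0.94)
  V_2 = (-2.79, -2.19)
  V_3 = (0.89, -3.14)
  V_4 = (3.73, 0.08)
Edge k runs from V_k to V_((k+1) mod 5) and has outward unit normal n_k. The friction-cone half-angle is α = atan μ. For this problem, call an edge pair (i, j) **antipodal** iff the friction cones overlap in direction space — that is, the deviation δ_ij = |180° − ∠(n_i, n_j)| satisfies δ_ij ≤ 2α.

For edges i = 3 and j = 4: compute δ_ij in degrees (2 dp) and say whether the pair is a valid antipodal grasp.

δ = 109.24°, invalid

α = atan 0.6 = 30.96°;  2α = 61.93°
edge 3: e_3 = (+2.84, +3.22);  n_3 = (+0.7500, -0.6615)
edge 4: e_4 = (-1.40, +2.49);  n_4 = (+0.8717, +0.4901)
∠(n_3, n_4) = 70.76°
δ = |180° − 70.76°| = 109.24°
109.24° > 2α = 61.93°  →  invalid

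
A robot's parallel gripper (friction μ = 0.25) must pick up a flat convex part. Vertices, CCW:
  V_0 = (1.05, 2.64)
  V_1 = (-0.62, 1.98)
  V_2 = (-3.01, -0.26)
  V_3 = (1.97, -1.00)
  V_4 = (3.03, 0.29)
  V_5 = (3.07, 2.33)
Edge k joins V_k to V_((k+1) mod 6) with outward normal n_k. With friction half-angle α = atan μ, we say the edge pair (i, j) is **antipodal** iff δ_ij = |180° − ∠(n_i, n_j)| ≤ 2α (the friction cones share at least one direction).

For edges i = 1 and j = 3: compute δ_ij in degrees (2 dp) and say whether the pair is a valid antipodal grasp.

α = atan 0.25 = 14.04°;  2α = 28.07°
edge 1: e_1 = (-2.39, -2.24);  n_1 = (-0.6838, +0.7296)
edge 3: e_3 = (+1.06, +1.29);  n_3 = (+0.7726, -0.6349)
∠(n_1, n_3) = 172.55°
δ = |180° − 172.55°| = 7.45°
7.45° ≤ 2α = 28.07°  →  valid

δ = 7.45°, valid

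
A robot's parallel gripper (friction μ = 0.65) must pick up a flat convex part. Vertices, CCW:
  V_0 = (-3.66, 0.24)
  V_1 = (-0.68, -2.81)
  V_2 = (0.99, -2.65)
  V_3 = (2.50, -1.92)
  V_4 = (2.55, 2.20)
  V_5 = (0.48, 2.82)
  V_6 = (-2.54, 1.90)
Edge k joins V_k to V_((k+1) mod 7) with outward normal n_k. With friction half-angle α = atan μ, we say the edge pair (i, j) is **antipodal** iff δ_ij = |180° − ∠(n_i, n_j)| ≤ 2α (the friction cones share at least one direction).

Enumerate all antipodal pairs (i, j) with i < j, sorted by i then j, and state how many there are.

α = atan 0.65 = 33.02°;  2α = 66.05°
n_0 = (-0.7153, -0.6989)
n_1 = (+0.0954, -0.9954)
n_2 = (+0.4352, -0.9003)
n_3 = (+0.9999, -0.0121)
n_4 = (+0.2869, +0.9580)
n_5 = (-0.2914, +0.9566)
n_6 = (-0.8290, +0.5593)
  (0,1): δ = 128.86°  ·
  (0,2): δ = 108.53°  ·
  (0,3): δ = 45.03°  ✓
  (0,4): δ = 28.99°  ✓
  (0,5): δ = 62.61°  ✓
  (0,6): δ = 101.66°  ·
  (1,2): δ = 159.67°  ·
  (1,3): δ = 96.17°  ·
  (1,4): δ = 22.15°  ✓
  (1,5): δ = 11.47°  ✓
  (1,6): δ = 50.52°  ✓
  (2,3): δ = 116.50°  ·
  (2,4): δ = 42.47°  ✓
  (2,5): δ = 8.86°  ✓
  (2,6): δ = 30.19°  ✓
  (3,4): δ = 105.98°  ·
  (3,5): δ = 72.36°  ·
  (3,6): δ = 33.31°  ✓
  (4,5): δ = 146.38°  ·
  (4,6): δ = 107.33°  ·
  (5,6): δ = 140.95°  ·
antipodal pairs: 10

count = 10; pairs: (0,3), (0,4), (0,5), (1,4), (1,5), (1,6), (2,4), (2,5), (2,6), (3,6)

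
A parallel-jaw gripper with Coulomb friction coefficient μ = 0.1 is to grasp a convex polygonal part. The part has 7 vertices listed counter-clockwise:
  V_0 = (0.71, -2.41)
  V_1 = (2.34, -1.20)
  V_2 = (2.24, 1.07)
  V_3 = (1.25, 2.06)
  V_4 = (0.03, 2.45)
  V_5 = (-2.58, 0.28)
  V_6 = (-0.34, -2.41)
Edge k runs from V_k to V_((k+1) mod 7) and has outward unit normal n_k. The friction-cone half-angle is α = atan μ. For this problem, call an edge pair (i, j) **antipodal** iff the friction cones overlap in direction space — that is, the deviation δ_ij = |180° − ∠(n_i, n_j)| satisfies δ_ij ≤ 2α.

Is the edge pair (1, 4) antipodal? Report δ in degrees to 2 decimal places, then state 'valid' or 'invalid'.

α = atan 0.1 = 5.71°;  2α = 11.42°
edge 1: e_1 = (-0.10, +2.27);  n_1 = (+0.9990, +0.0440)
edge 4: e_4 = (-2.61, -2.17);  n_4 = (-0.6393, +0.7689)
∠(n_1, n_4) = 127.22°
δ = |180° − 127.22°| = 52.78°
52.78° > 2α = 11.42°  →  invalid

δ = 52.78°, invalid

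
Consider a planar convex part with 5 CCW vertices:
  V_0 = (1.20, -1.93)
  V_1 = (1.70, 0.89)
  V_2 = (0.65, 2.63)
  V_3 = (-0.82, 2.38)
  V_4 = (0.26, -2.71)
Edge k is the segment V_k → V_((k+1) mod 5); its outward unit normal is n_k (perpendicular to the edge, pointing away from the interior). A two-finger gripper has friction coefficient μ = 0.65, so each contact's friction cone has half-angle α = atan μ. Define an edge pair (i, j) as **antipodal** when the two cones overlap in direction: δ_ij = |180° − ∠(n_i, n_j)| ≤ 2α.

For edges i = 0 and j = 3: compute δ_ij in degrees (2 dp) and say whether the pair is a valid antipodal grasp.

α = atan 0.65 = 33.02°;  2α = 66.05°
edge 0: e_0 = (+0.50, +2.82);  n_0 = (+0.9846, -0.1746)
edge 3: e_3 = (+1.08, -5.09);  n_3 = (-0.9782, -0.2076)
∠(n_0, n_3) = 157.97°
δ = |180° − 157.97°| = 22.03°
22.03° ≤ 2α = 66.05°  →  valid

δ = 22.03°, valid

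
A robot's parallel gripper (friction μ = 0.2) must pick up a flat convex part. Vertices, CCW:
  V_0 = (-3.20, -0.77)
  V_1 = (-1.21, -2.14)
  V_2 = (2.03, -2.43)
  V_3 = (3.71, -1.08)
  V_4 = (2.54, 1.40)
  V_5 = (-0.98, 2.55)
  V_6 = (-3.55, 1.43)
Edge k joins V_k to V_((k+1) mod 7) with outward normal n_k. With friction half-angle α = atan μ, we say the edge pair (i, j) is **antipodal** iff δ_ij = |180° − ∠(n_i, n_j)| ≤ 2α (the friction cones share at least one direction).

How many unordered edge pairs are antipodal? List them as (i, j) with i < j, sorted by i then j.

count = 4; pairs: (0,4), (1,4), (2,5), (3,6)

α = atan 0.2 = 11.31°;  2α = 22.62°
n_0 = (-0.5671, -0.8237)
n_1 = (-0.0891, -0.9960)
n_2 = (+0.6264, -0.7795)
n_3 = (+0.9044, +0.4267)
n_4 = (+0.3106, +0.9506)
n_5 = (-0.3995, +0.9167)
n_6 = (-0.9876, -0.1571)
  (0,1): δ = 150.57°  ·
  (0,2): δ = 106.67°  ·
  (0,3): δ = 30.20°  ·
  (0,4): δ = 16.45°  ✓
  (0,5): δ = 58.09°  ·
  (0,6): δ = 133.58°  ·
  (1,2): δ = 136.10°  ·
  (1,3): δ = 59.63°  ·
  (1,4): δ = 12.98°  ✓
  (1,5): δ = 28.66°  ·
  (1,6): δ = 104.15°  ·
  (2,3): δ = 103.53°  ·
  (2,4): δ = 56.88°  ·
  (2,5): δ = 15.24°  ✓
  (2,6): δ = 60.26°  ·
  (3,4): δ = 133.35°  ·
  (3,5): δ = 91.71°  ·
  (3,6): δ = 16.22°  ✓
  (4,5): δ = 138.36°  ·
  (4,6): δ = 62.87°  ·
  (5,6): δ = 104.51°  ·
antipodal pairs: 4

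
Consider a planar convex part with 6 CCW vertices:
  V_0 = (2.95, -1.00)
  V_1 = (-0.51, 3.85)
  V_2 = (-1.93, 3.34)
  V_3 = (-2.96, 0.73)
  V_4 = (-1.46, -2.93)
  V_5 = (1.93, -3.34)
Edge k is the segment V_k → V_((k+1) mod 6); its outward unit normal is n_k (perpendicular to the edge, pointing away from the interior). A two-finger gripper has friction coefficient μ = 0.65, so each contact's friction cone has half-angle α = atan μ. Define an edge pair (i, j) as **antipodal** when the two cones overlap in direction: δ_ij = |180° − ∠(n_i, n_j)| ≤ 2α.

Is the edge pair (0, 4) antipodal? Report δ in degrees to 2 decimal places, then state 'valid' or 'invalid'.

α = atan 0.65 = 33.02°;  2α = 66.05°
edge 0: e_0 = (-3.46, +4.85);  n_0 = (+0.8141, +0.5808)
edge 4: e_4 = (+3.39, -0.41);  n_4 = (-0.1201, -0.9928)
∠(n_0, n_4) = 132.40°
δ = |180° − 132.40°| = 47.60°
47.60° ≤ 2α = 66.05°  →  valid

δ = 47.60°, valid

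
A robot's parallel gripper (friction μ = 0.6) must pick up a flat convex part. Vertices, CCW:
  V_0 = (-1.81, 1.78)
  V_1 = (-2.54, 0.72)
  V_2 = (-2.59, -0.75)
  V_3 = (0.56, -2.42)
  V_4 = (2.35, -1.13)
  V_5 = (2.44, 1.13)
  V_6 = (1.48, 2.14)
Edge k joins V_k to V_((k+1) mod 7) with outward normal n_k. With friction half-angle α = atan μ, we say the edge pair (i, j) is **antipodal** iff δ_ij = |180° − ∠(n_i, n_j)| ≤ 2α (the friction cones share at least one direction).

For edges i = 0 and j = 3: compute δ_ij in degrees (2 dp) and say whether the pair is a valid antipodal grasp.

δ = 19.67°, valid

α = atan 0.6 = 30.96°;  2α = 61.93°
edge 0: e_0 = (-0.73, -1.06);  n_0 = (-0.8236, +0.5672)
edge 3: e_3 = (+1.79, +1.29);  n_3 = (+0.5847, -0.8113)
∠(n_0, n_3) = 160.33°
δ = |180° − 160.33°| = 19.67°
19.67° ≤ 2α = 61.93°  →  valid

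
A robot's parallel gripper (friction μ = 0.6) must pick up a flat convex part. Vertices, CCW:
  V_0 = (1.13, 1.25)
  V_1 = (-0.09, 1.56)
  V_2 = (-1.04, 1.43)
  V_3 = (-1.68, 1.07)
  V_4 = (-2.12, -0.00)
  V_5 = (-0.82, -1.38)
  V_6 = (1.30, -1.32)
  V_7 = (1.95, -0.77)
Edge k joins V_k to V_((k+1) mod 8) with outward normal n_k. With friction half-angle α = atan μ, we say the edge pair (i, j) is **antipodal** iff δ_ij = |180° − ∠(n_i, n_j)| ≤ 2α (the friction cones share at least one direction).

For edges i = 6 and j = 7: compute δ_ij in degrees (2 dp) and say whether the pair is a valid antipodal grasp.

α = atan 0.6 = 30.96°;  2α = 61.93°
edge 6: e_6 = (+0.65, +0.55);  n_6 = (+0.6459, -0.7634)
edge 7: e_7 = (-0.82, +2.02);  n_7 = (+0.9266, +0.3761)
∠(n_6, n_7) = 71.86°
δ = |180° − 71.86°| = 108.14°
108.14° > 2α = 61.93°  →  invalid

δ = 108.14°, invalid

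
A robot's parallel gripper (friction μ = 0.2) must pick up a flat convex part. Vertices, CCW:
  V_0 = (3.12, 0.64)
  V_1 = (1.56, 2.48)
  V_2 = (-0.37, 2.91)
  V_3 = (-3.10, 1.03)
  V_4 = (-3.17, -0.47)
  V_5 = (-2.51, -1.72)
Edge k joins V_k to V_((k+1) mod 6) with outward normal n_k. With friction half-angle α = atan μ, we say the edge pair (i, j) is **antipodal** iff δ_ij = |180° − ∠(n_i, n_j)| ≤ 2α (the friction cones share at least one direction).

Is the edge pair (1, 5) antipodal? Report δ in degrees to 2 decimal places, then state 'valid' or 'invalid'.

δ = 35.30°, invalid

α = atan 0.2 = 11.31°;  2α = 22.62°
edge 1: e_1 = (-1.93, +0.43);  n_1 = (+0.2175, +0.9761)
edge 5: e_5 = (+5.63, +2.36);  n_5 = (+0.3866, -0.9223)
∠(n_1, n_5) = 144.70°
δ = |180° − 144.70°| = 35.30°
35.30° > 2α = 22.62°  →  invalid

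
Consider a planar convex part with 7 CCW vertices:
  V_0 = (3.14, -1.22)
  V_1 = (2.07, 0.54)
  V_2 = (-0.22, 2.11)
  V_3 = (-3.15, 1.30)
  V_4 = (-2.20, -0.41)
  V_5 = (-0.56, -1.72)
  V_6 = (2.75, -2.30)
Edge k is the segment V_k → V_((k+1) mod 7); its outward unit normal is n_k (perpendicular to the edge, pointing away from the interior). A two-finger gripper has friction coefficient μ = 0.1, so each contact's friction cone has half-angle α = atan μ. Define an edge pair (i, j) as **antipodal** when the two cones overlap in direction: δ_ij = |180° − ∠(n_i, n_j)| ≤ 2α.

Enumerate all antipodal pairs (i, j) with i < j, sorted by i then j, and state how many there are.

α = atan 0.1 = 5.71°;  2α = 11.42°
n_0 = (+0.8545, +0.5195)
n_1 = (+0.5655, +0.8248)
n_2 = (-0.2665, +0.9638)
n_3 = (-0.8742, -0.4856)
n_4 = (-0.6241, -0.7813)
n_5 = (-0.1726, -0.9850)
n_6 = (+0.9406, -0.3396)
  (0,1): δ = 155.73°  ·
  (0,2): δ = 105.84°  ·
  (0,3): δ = 2.24°  ✓
  (0,4): δ = 20.09°  ·
  (0,5): δ = 48.76°  ·
  (0,6): δ = 128.85°  ·
  (1,2): δ = 130.11°  ·
  (1,3): δ = 26.51°  ·
  (1,4): δ = 4.18°  ✓
  (1,5): δ = 24.50°  ·
  (1,6): δ = 104.58°  ·
  (2,3): δ = 76.40°  ·
  (2,4): δ = 54.07°  ·
  (2,5): δ = 25.39°  ·
  (2,6): δ = 54.69°  ·
  (3,4): δ = 157.67°  ·
  (3,5): δ = 128.99°  ·
  (3,6): δ = 48.91°  ·
  (4,5): δ = 151.32°  ·
  (4,6): δ = 71.24°  ·
  (5,6): δ = 99.92°  ·
antipodal pairs: 2

count = 2; pairs: (0,3), (1,4)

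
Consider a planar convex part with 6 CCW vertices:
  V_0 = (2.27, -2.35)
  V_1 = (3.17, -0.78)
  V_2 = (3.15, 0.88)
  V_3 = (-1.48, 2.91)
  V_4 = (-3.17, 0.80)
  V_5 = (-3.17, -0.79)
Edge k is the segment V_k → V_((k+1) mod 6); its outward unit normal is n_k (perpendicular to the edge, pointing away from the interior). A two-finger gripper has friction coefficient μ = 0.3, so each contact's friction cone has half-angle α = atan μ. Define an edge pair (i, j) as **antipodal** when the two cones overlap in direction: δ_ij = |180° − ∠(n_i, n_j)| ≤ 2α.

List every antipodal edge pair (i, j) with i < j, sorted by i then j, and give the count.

α = atan 0.3 = 16.70°;  2α = 33.40°
n_0 = (+0.8676, -0.4973)
n_1 = (+0.9999, +0.0120)
n_2 = (+0.4015, +0.9158)
n_3 = (-0.7805, +0.6251)
n_4 = (-1.0000, -0.0000)
n_5 = (-0.2757, -0.9613)
  (0,1): δ = 149.49°  ·
  (0,2): δ = 83.85°  ·
  (0,3): δ = 8.87°  ✓
  (0,4): δ = 29.82°  ✓
  (0,5): δ = 103.82°  ·
  (1,2): δ = 114.37°  ·
  (1,3): δ = 39.38°  ·
  (1,4): δ = 0.69°  ✓
  (1,5): δ = 73.31°  ·
  (2,3): δ = 105.02°  ·
  (2,4): δ = 66.33°  ·
  (2,5): δ = 7.67°  ✓
  (3,4): δ = 141.31°  ·
  (3,5): δ = 67.31°  ·
  (4,5): δ = 106.00°  ·
antipodal pairs: 4

count = 4; pairs: (0,3), (0,4), (1,4), (2,5)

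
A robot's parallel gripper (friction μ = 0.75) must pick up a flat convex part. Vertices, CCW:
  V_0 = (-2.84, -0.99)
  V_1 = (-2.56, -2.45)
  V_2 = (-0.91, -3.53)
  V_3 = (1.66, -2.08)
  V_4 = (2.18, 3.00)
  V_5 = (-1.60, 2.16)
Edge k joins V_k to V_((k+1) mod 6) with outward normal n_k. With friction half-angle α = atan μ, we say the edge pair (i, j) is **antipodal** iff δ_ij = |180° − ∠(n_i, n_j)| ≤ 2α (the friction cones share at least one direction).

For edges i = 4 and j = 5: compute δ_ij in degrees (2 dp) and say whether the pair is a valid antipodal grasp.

δ = 124.02°, invalid

α = atan 0.75 = 36.87°;  2α = 73.74°
edge 4: e_4 = (-3.78, -0.84);  n_4 = (-0.2169, +0.9762)
edge 5: e_5 = (-1.24, -3.15);  n_5 = (-0.9305, +0.3663)
∠(n_4, n_5) = 55.98°
δ = |180° − 55.98°| = 124.02°
124.02° > 2α = 73.74°  →  invalid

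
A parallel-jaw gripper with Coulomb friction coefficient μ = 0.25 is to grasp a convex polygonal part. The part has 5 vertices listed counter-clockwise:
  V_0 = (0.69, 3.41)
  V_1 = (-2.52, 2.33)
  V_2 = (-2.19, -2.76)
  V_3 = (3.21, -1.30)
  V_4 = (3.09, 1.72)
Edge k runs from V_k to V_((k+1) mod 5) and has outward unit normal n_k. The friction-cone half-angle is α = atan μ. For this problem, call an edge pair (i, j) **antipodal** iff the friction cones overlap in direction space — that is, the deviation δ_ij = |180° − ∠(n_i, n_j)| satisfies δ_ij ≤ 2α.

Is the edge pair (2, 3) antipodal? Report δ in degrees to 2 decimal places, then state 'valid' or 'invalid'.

α = atan 0.25 = 14.04°;  2α = 28.07°
edge 2: e_2 = (+5.40, +1.46);  n_2 = (+0.2610, -0.9653)
edge 3: e_3 = (-0.12, +3.02);  n_3 = (+0.9992, +0.0397)
∠(n_2, n_3) = 77.15°
δ = |180° − 77.15°| = 102.85°
102.85° > 2α = 28.07°  →  invalid

δ = 102.85°, invalid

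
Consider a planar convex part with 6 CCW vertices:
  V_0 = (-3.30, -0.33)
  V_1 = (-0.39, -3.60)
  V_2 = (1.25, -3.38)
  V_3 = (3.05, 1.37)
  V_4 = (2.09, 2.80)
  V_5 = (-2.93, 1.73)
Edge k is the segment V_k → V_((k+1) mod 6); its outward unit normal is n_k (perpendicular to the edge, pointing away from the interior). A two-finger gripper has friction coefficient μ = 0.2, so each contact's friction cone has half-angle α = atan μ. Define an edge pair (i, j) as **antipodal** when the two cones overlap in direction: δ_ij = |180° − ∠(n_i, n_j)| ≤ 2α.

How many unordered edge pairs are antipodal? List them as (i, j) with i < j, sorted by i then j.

count = 3; pairs: (0,3), (1,4), (2,5)

α = atan 0.2 = 11.31°;  2α = 22.62°
n_0 = (-0.7470, -0.6648)
n_1 = (+0.1330, -0.9911)
n_2 = (+0.9351, -0.3544)
n_3 = (+0.8303, +0.5574)
n_4 = (-0.2085, +0.9780)
n_5 = (-0.9842, +0.1768)
  (0,1): δ = 124.03°  ·
  (0,2): δ = 62.42°  ·
  (0,3): δ = 7.79°  ✓
  (0,4): δ = 60.37°  ·
  (0,5): δ = 128.15°  ·
  (1,2): δ = 118.39°  ·
  (1,3): δ = 63.77°  ·
  (1,4): δ = 4.39°  ✓
  (1,5): δ = 72.18°  ·
  (2,3): δ = 125.37°  ·
  (2,4): δ = 57.21°  ·
  (2,5): δ = 10.57°  ✓
  (3,4): δ = 111.84°  ·
  (3,5): δ = 44.06°  ·
  (4,5): δ = 112.21°  ·
antipodal pairs: 3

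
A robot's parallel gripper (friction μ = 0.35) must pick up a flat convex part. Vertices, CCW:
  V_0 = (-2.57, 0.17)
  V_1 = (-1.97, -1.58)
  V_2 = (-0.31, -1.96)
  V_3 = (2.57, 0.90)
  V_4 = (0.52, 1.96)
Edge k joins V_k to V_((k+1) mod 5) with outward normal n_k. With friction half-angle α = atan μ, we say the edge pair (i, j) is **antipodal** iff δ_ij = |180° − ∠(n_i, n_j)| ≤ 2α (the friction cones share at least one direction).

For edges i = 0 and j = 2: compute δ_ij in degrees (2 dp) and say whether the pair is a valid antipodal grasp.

δ = 64.12°, invalid

α = atan 0.35 = 19.29°;  2α = 38.58°
edge 0: e_0 = (+0.60, -1.75);  n_0 = (-0.9459, -0.3243)
edge 2: e_2 = (+2.88, +2.86);  n_2 = (+0.7046, -0.7096)
∠(n_0, n_2) = 115.88°
δ = |180° − 115.88°| = 64.12°
64.12° > 2α = 38.58°  →  invalid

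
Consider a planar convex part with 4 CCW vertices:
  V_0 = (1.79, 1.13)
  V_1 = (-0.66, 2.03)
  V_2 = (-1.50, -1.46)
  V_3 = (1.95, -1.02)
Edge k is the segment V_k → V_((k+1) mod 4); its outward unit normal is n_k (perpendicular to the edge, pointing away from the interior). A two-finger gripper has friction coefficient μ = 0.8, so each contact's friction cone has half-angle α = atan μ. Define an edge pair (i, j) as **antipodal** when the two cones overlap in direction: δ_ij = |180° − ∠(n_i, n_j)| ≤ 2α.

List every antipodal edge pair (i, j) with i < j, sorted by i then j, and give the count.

count = 3; pairs: (0,2), (1,2), (1,3)

α = atan 0.8 = 38.66°;  2α = 77.32°
n_0 = (+0.3448, +0.9387)
n_1 = (-0.9722, +0.2340)
n_2 = (+0.1265, -0.9920)
n_3 = (+0.9972, +0.0742)
  (0,1): δ = 83.36°  ·
  (0,2): δ = 27.44°  ✓
  (0,3): δ = 114.43°  ·
  (1,2): δ = 69.20°  ✓
  (1,3): δ = 17.79°  ✓
  (2,3): δ = 93.01°  ·
antipodal pairs: 3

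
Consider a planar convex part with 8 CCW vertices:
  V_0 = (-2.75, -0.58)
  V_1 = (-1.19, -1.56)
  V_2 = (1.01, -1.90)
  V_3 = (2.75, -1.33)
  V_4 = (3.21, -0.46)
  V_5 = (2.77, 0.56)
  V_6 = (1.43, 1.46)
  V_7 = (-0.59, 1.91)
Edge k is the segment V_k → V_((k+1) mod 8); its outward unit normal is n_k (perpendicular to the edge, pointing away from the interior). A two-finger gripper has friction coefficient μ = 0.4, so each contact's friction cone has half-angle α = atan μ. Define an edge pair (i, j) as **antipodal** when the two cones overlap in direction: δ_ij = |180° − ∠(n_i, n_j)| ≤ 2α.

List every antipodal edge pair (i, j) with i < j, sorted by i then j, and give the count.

count = 8; pairs: (0,4), (0,5), (0,6), (1,5), (1,6), (2,6), (2,7), (3,7)

α = atan 0.4 = 21.80°;  2α = 43.60°
n_0 = (-0.5319, -0.8468)
n_1 = (-0.1527, -0.9883)
n_2 = (+0.3113, -0.9503)
n_3 = (+0.8840, -0.4674)
n_4 = (+0.9182, +0.3961)
n_5 = (+0.5576, +0.8301)
n_6 = (+0.2174, +0.9761)
n_7 = (-0.7554, +0.6553)
  (0,1): δ = 156.65°  ·
  (0,2): δ = 129.72°  ·
  (0,3): δ = 85.73°  ·
  (0,4): δ = 34.53°  ✓
  (0,5): δ = 1.75°  ✓
  (0,6): δ = 19.58°  ✓
  (0,7): δ = 81.20°  ·
  (1,2): δ = 153.08°  ·
  (1,3): δ = 109.08°  ·
  (1,4): δ = 57.88°  ·
  (1,5): δ = 25.10°  ✓
  (1,6): δ = 3.77°  ✓
  (1,7): δ = 57.84°  ·
  (2,3): δ = 136.01°  ·
  (2,4): δ = 84.80°  ·
  (2,5): δ = 52.03°  ·
  (2,6): δ = 30.70°  ✓
  (2,7): δ = 30.92°  ✓
  (3,4): δ = 128.80°  ·
  (3,5): δ = 96.02°  ·
  (3,6): δ = 74.69°  ·
  (3,7): δ = 13.07°  ✓
  (4,5): δ = 147.22°  ·
  (4,6): δ = 125.89°  ·
  (4,7): δ = 64.27°  ·
  (5,6): δ = 158.67°  ·
  (5,7): δ = 97.05°  ·
  (6,7): δ = 118.38°  ·
antipodal pairs: 8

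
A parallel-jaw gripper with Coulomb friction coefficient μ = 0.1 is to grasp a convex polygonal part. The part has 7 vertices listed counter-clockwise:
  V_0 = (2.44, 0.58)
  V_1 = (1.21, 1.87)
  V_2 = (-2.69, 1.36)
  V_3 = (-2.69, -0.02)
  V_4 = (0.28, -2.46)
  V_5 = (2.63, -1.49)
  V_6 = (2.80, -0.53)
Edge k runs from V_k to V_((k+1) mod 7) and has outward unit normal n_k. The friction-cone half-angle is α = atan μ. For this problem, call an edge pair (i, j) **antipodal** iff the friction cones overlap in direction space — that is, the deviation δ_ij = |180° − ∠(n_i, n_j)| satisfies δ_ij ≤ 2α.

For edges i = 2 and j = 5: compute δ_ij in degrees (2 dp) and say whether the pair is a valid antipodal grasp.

δ = 10.04°, valid

α = atan 0.1 = 5.71°;  2α = 11.42°
edge 2: e_2 = (+0.00, -1.38);  n_2 = (-1.0000, -0.0000)
edge 5: e_5 = (+0.17, +0.96);  n_5 = (+0.9847, -0.1744)
∠(n_2, n_5) = 169.96°
δ = |180° − 169.96°| = 10.04°
10.04° ≤ 2α = 11.42°  →  valid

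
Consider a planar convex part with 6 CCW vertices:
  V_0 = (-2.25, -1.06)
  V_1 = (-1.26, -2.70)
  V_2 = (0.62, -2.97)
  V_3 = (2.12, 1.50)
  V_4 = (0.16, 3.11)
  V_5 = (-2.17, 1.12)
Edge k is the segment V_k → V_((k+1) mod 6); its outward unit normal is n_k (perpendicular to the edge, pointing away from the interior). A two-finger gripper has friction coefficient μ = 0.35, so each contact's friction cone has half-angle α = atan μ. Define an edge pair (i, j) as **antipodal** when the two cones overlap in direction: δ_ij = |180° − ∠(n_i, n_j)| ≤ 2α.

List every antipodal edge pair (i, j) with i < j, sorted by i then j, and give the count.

count = 4; pairs: (0,3), (1,3), (2,4), (2,5)

α = atan 0.35 = 19.29°;  2α = 38.58°
n_0 = (-0.8561, -0.5168)
n_1 = (-0.1422, -0.9898)
n_2 = (+0.9480, -0.3181)
n_3 = (+0.6347, +0.7727)
n_4 = (-0.6494, +0.7604)
n_5 = (-0.9993, +0.0367)
  (0,1): δ = 129.29°  ·
  (0,2): δ = 49.67°  ·
  (0,3): δ = 19.48°  ✓
  (0,4): δ = 99.38°  ·
  (0,5): δ = 146.78°  ·
  (1,2): δ = 100.38°  ·
  (1,3): δ = 31.23°  ✓
  (1,4): δ = 48.67°  ·
  (1,5): δ = 96.07°  ·
  (2,3): δ = 110.85°  ·
  (2,4): δ = 30.95°  ✓
  (2,5): δ = 16.45°  ✓
  (3,4): δ = 100.10°  ·
  (3,5): δ = 52.70°  ·
  (4,5): δ = 132.60°  ·
antipodal pairs: 4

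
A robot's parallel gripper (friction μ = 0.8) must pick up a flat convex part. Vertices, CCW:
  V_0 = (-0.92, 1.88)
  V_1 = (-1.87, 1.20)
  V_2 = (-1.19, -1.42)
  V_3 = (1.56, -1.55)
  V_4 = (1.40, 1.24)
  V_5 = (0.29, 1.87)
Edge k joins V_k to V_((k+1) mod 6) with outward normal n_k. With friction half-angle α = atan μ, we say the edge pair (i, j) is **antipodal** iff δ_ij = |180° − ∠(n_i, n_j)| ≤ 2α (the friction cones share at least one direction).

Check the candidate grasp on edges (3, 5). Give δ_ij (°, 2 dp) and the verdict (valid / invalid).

α = atan 0.8 = 38.66°;  2α = 77.32°
edge 3: e_3 = (-0.16, +2.79);  n_3 = (+0.9984, +0.0573)
edge 5: e_5 = (-1.21, +0.01);  n_5 = (+0.0083, +1.0000)
∠(n_3, n_5) = 86.24°
δ = |180° − 86.24°| = 93.76°
93.76° > 2α = 77.32°  →  invalid

δ = 93.76°, invalid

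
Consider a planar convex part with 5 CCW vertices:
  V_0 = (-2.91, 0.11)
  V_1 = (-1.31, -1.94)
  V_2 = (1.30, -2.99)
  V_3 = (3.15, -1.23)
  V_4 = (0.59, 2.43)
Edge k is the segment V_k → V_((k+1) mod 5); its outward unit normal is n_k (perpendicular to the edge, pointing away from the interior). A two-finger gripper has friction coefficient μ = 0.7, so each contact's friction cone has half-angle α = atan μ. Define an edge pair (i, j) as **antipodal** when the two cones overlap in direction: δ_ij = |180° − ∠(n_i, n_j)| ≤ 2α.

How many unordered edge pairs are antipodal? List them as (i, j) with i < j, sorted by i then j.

count = 4; pairs: (0,3), (1,3), (1,4), (2,4)

α = atan 0.7 = 34.99°;  2α = 69.98°
n_0 = (-0.7883, -0.6153)
n_1 = (-0.3732, -0.9277)
n_2 = (+0.6893, -0.7245)
n_3 = (+0.8194, +0.5732)
n_4 = (-0.5525, +0.8335)
  (0,1): δ = 149.89°  ·
  (0,2): δ = 84.40°  ·
  (0,3): δ = 3.00°  ✓
  (0,4): δ = 85.57°  ·
  (1,2): δ = 114.51°  ·
  (1,3): δ = 33.11°  ✓
  (1,4): δ = 55.45°  ✓
  (2,3): δ = 98.60°  ·
  (2,4): δ = 10.03°  ✓
  (3,4): δ = 91.43°  ·
antipodal pairs: 4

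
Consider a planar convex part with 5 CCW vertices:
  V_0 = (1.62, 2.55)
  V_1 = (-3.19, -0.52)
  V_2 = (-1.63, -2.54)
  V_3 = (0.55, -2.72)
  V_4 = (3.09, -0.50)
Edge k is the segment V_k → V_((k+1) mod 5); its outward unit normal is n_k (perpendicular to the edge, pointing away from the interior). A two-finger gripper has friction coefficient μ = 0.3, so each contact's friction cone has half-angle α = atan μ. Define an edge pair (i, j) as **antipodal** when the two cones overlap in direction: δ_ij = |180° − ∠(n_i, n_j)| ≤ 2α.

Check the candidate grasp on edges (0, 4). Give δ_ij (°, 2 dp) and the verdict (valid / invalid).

α = atan 0.3 = 16.70°;  2α = 33.40°
edge 0: e_0 = (-4.81, -3.07);  n_0 = (-0.5380, +0.8429)
edge 4: e_4 = (-1.47, +3.05);  n_4 = (+0.9008, +0.4342)
∠(n_0, n_4) = 96.82°
δ = |180° − 96.82°| = 83.18°
83.18° > 2α = 33.40°  →  invalid

δ = 83.18°, invalid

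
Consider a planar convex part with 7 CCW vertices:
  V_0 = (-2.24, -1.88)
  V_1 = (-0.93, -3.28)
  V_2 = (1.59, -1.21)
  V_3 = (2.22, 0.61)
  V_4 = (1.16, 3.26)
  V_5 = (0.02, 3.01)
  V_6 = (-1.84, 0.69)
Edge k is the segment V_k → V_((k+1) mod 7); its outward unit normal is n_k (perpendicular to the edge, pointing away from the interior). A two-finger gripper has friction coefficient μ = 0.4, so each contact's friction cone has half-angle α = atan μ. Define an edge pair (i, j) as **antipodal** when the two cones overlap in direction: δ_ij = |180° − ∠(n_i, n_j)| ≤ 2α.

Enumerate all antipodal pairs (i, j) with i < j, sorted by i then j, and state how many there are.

α = atan 0.4 = 21.80°;  2α = 43.60°
n_0 = (-0.7302, -0.6832)
n_1 = (+0.6347, -0.7727)
n_2 = (+0.9450, -0.3271)
n_3 = (+0.9285, +0.3714)
n_4 = (-0.2142, +0.9768)
n_5 = (-0.7802, +0.6255)
n_6 = (-0.9881, +0.1538)
  (0,1): δ = 93.70°  ·
  (0,2): δ = 62.19°  ·
  (0,3): δ = 21.30°  ✓
  (0,4): δ = 59.27°  ·
  (0,5): δ = 98.18°  ·
  (0,6): δ = 128.06°  ·
  (1,2): δ = 148.49°  ·
  (1,3): δ = 107.60°  ·
  (1,4): δ = 27.03°  ✓
  (1,5): δ = 11.88°  ✓
  (1,6): δ = 41.75°  ✓
  (2,3): δ = 139.11°  ·
  (2,4): δ = 58.54°  ·
  (2,5): δ = 19.63°  ✓
  (2,6): δ = 10.25°  ✓
  (3,4): δ = 99.43°  ·
  (3,5): δ = 60.52°  ·
  (3,6): δ = 30.65°  ✓
  (4,5): δ = 141.09°  ·
  (4,6): δ = 111.22°  ·
  (5,6): δ = 150.13°  ·
antipodal pairs: 7

count = 7; pairs: (0,3), (1,4), (1,5), (1,6), (2,5), (2,6), (3,6)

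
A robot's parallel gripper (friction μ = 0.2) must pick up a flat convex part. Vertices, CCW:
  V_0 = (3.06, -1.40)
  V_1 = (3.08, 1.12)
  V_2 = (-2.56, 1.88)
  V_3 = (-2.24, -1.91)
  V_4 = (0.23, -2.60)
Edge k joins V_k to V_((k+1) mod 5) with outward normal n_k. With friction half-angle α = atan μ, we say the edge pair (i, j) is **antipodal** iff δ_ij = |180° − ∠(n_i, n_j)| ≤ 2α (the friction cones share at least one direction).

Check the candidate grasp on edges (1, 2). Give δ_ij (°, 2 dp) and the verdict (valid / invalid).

δ = 77.50°, invalid

α = atan 0.2 = 11.31°;  2α = 22.62°
edge 1: e_1 = (-5.64, +0.76);  n_1 = (+0.1335, +0.9910)
edge 2: e_2 = (+0.32, -3.79);  n_2 = (-0.9965, -0.0841)
∠(n_1, n_2) = 102.50°
δ = |180° − 102.50°| = 77.50°
77.50° > 2α = 22.62°  →  invalid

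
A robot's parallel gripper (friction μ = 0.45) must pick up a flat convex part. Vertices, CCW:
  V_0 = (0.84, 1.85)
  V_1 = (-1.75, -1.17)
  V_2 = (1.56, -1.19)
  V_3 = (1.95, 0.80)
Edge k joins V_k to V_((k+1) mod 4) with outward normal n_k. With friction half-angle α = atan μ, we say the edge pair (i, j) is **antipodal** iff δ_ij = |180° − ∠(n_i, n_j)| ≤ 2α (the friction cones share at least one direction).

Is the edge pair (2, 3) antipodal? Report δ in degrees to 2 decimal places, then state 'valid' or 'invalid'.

α = atan 0.45 = 24.23°;  2α = 48.46°
edge 2: e_2 = (+0.39, +1.99);  n_2 = (+0.9813, -0.1923)
edge 3: e_3 = (-1.11, +1.05);  n_3 = (+0.6872, +0.7265)
∠(n_2, n_3) = 57.68°
δ = |180° − 57.68°| = 122.32°
122.32° > 2α = 48.46°  →  invalid

δ = 122.32°, invalid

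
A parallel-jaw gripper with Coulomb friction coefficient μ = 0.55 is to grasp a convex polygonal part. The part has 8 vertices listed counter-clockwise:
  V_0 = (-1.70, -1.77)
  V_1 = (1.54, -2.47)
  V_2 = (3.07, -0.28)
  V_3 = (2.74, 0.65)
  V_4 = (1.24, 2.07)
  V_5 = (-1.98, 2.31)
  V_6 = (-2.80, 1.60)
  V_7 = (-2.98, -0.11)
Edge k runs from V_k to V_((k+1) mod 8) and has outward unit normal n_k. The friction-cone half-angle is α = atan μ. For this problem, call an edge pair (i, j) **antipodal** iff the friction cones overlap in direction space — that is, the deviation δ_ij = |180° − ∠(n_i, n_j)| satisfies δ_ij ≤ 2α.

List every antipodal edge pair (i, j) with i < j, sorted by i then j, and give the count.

count = 10; pairs: (0,3), (0,4), (0,5), (1,5), (1,6), (2,6), (2,7), (3,6), (3,7), (4,7)

α = atan 0.55 = 28.81°;  2α = 57.62°
n_0 = (-0.2112, -0.9774)
n_1 = (+0.8198, -0.5727)
n_2 = (+0.9424, +0.3344)
n_3 = (+0.6875, +0.7262)
n_4 = (+0.0743, +0.9972)
n_5 = (-0.6546, +0.7560)
n_6 = (-0.9945, +0.1047)
n_7 = (-0.7919, -0.6106)
  (0,1): δ = 112.75°  ·
  (0,2): δ = 58.27°  ·
  (0,3): δ = 31.24°  ✓
  (0,4): δ = 7.93°  ✓
  (0,5): δ = 53.08°  ✓
  (0,6): δ = 96.18°  ·
  (0,7): δ = 139.83°  ·
  (1,2): δ = 125.52°  ·
  (1,3): δ = 98.49°  ·
  (1,4): δ = 59.32°  ·
  (1,5): δ = 14.17°  ✓
  (1,6): δ = 28.93°  ✓
  (1,7): δ = 72.57°  ·
  (2,3): δ = 152.97°  ·
  (2,4): δ = 113.80°  ·
  (2,5): δ = 68.65°  ·
  (2,6): δ = 25.55°  ✓
  (2,7): δ = 18.10°  ✓
  (3,4): δ = 140.83°  ·
  (3,5): δ = 95.68°  ·
  (3,6): δ = 52.58°  ✓
  (3,7): δ = 8.93°  ✓
  (4,5): δ = 134.85°  ·
  (4,6): δ = 91.75°  ·
  (4,7): δ = 48.10°  ✓
  (5,6): δ = 136.90°  ·
  (5,7): δ = 93.25°  ·
  (6,7): δ = 136.36°  ·
antipodal pairs: 10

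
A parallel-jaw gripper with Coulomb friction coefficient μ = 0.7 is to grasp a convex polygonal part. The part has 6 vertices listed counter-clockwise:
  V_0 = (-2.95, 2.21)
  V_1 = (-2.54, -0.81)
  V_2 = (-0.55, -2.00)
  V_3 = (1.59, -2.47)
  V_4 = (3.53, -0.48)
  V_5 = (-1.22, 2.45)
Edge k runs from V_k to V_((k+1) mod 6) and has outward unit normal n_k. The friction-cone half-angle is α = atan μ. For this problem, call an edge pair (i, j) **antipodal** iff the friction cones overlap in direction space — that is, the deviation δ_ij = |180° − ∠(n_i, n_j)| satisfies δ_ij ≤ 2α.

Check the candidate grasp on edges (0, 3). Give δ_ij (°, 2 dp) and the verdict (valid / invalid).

α = atan 0.7 = 34.99°;  2α = 69.98°
edge 0: e_0 = (+0.41, -3.02);  n_0 = (-0.9909, -0.1345)
edge 3: e_3 = (+1.94, +1.99);  n_3 = (+0.7160, -0.6981)
∠(n_0, n_3) = 128.00°
δ = |180° − 128.00°| = 52.00°
52.00° ≤ 2α = 69.98°  →  valid

δ = 52.00°, valid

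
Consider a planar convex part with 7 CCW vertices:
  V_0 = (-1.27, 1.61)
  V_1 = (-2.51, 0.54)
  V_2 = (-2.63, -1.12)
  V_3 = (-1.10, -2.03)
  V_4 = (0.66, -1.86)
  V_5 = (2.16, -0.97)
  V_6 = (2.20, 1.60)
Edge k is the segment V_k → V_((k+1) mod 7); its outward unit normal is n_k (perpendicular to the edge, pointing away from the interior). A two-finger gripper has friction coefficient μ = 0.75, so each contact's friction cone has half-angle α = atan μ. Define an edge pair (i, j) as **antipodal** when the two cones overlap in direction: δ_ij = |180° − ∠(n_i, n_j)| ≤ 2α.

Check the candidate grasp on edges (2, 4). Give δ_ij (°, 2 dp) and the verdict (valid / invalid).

δ = 118.57°, invalid

α = atan 0.75 = 36.87°;  2α = 73.74°
edge 2: e_2 = (+1.53, -0.91);  n_2 = (-0.5112, -0.8595)
edge 4: e_4 = (+1.50, +0.89);  n_4 = (+0.5103, -0.8600)
∠(n_2, n_4) = 61.43°
δ = |180° − 61.43°| = 118.57°
118.57° > 2α = 73.74°  →  invalid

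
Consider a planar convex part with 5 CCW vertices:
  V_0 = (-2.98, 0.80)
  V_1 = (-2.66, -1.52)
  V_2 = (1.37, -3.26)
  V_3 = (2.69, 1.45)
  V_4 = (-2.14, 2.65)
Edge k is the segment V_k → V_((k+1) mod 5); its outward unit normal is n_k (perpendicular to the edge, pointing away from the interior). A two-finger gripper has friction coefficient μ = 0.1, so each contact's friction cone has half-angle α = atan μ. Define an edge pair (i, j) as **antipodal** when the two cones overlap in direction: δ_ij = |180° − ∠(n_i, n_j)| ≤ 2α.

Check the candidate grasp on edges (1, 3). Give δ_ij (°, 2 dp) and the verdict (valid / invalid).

α = atan 0.1 = 5.71°;  2α = 11.42°
edge 1: e_1 = (+4.03, -1.74);  n_1 = (-0.3964, -0.9181)
edge 3: e_3 = (-4.83, +1.20);  n_3 = (+0.2411, +0.9705)
∠(n_1, n_3) = 170.60°
δ = |180° − 170.60°| = 9.40°
9.40° ≤ 2α = 11.42°  →  valid

δ = 9.40°, valid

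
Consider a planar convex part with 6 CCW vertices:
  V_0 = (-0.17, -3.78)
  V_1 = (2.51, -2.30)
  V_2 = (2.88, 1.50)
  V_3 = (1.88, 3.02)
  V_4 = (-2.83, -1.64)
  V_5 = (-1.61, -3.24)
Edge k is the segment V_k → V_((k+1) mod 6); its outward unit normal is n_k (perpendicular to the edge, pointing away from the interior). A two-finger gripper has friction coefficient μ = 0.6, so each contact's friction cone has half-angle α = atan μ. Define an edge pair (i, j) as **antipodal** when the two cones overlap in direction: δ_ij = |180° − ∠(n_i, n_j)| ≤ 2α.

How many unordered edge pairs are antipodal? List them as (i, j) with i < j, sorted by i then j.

count = 5; pairs: (0,3), (1,3), (1,4), (2,4), (2,5)

α = atan 0.6 = 30.96°;  2α = 61.93°
n_0 = (+0.4834, -0.8754)
n_1 = (+0.9953, -0.0969)
n_2 = (+0.8354, +0.5496)
n_3 = (-0.7033, +0.7109)
n_4 = (-0.7952, -0.6063)
n_5 = (-0.3511, -0.9363)
  (0,1): δ = 124.47°  ·
  (0,2): δ = 85.57°  ·
  (0,3): δ = 15.79°  ✓
  (0,4): δ = 98.42°  ·
  (0,5): δ = 130.53°  ·
  (1,2): δ = 141.10°  ·
  (1,3): δ = 39.74°  ✓
  (1,4): δ = 42.89°  ✓
  (1,5): δ = 75.01°  ·
  (2,3): δ = 78.65°  ·
  (2,4): δ = 3.98°  ✓
  (2,5): δ = 36.10°  ✓
  (3,4): δ = 97.37°  ·
  (3,5): δ = 65.25°  ·
  (4,5): δ = 147.88°  ·
antipodal pairs: 5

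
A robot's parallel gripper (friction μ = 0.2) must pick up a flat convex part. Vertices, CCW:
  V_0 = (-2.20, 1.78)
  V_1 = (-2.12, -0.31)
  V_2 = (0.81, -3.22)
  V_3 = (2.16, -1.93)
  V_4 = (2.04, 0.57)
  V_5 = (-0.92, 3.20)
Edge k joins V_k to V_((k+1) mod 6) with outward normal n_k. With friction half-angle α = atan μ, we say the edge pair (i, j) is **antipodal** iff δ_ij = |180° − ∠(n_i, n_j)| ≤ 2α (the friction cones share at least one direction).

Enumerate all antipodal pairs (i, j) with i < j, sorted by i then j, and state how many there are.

count = 3; pairs: (0,3), (1,4), (2,5)

α = atan 0.2 = 11.31°;  2α = 22.62°
n_0 = (-0.9993, -0.0382)
n_1 = (-0.7047, -0.7095)
n_2 = (+0.6909, -0.7230)
n_3 = (+0.9988, +0.0479)
n_4 = (+0.6642, +0.7475)
n_5 = (-0.7428, +0.6695)
  (0,1): δ = 137.00°  ·
  (0,2): δ = 48.49°  ·
  (0,3): δ = 0.56°  ✓
  (0,4): δ = 46.19°  ·
  (0,5): δ = 135.78°  ·
  (1,2): δ = 91.50°  ·
  (1,3): δ = 42.45°  ·
  (1,4): δ = 3.18°  ✓
  (1,5): δ = 92.77°  ·
  (2,3): δ = 130.95°  ·
  (2,4): δ = 85.32°  ·
  (2,5): δ = 4.27°  ✓
  (3,4): δ = 134.37°  ·
  (3,5): δ = 44.78°  ·
  (4,5): δ = 90.41°  ·
antipodal pairs: 3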